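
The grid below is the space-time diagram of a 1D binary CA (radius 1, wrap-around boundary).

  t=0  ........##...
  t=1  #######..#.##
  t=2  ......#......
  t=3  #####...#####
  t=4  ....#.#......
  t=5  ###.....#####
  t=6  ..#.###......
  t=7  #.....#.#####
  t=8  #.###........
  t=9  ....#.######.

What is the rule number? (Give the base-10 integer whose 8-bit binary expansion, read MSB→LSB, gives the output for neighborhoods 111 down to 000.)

65

  [7] ### => .  t=1,i=0
  [6] ##. => #  t=0,i=9
  [5] #.# => .  t=1,i=10
  [4] #.. => .  t=0,i=10
  [3] .## => .  t=0,i=8
  [2] .#. => .  t=1,i=9
  [1] ..# => .  t=0,i=7
  [0] ... => #  t=0,i=0
  bits 01000001 = 65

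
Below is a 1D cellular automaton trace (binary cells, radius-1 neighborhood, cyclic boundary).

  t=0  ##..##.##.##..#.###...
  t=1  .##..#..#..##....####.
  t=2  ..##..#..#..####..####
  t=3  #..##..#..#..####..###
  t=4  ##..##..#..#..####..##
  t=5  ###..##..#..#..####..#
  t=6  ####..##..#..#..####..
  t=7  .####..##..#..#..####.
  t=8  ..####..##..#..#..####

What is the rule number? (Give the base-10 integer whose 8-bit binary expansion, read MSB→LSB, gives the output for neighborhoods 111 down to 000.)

  nb ###: next=#  (t=0,i=17, bit7=1)
  nb ##.: next=#  (t=0,i=1, bit6=1)
  nb #.#: next=.  (t=0,i=6, bit5=0)
  nb #..: next=#  (t=0,i=2, bit4=1)
  nb .##: next=.  (t=0,i=0, bit3=0)
  nb .#.: next=.  (t=0,i=14, bit2=0)
  nb ..#: next=.  (t=0,i=3, bit1=0)
  nb ...: next=#  (t=0,i=20, bit0=1)
  bits 11010001 = 209

209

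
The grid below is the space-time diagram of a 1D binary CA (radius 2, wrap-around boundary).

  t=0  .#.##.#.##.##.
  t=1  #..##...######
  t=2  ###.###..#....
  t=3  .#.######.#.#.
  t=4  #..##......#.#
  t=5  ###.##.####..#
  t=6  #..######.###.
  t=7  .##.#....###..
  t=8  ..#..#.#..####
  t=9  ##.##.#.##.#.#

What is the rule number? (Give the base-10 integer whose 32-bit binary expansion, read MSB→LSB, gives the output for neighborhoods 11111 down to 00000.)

  #####|.  b31=0 t=1,i=10
  ####.|.  b30=0 t=1,i=13
  ###.#|.  b29=0 t=2,i=2
  ###..|#  b28=1 t=1,i=0
  ##.##|#  b27=1 t=0,i=10
  ##.#.|.  b26=0 t=0,i=5
  ##..#|#  b25=1 t=0,i=13
  ##...|#  b24=1 t=1,i=5
  #.###|#  b23=1 t=2,i=4
  #.##.|#  b22=1 t=0,i=3
  #.#.#|.  b21=0 t=0,i=6
  #.#..|.  b20=0 t=3,i=12
  #..##|#  b19=1 t=1,i=2
  #..#.|#  b18=1 t=0,i=0
  #...#|#  b17=1 t=1,i=6
  #....|.  b16=0 t=2,i=11
  .####|#  b15=1 t=1,i=9
  .###.|#  b14=1 t=2,i=1
  .##.#|#  b13=1 t=0,i=4
  .##..|#  b12=1 t=0,i=12
  .#.##|.  b11=0 t=0,i=2
  .#.#.|#  b10=1 t=3,i=11
  .#..#|#  b9=1 t=3,i=13
  .#...|#  b8=1 t=2,i=10
  ..###|.  b7=0 t=1,i=8
  ..##.|.  b6=0 t=1,i=3
  ..#.#|.  b5=0 t=0,i=1
  ..#..|.  b4=0 t=2,i=9
  ...##|.  b3=0 t=1,i=7
  ...#.|#  b2=1 t=4,i=10
  ....#|#  b1=1 t=2,i=12
  .....|#  b0=1 t=4,i=7
  bits 00011011110011101111011100000111 = 466548487

466548487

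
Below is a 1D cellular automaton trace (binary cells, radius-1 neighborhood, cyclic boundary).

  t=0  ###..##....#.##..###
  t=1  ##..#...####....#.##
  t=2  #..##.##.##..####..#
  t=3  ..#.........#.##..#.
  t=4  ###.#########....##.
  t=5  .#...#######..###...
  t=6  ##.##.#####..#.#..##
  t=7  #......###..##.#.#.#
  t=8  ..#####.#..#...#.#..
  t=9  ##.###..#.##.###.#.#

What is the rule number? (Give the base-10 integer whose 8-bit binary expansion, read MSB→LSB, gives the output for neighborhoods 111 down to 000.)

135

  nb ###: next=#  (t=0,i=0, bit7=1)
  nb ##.: next=.  (t=0,i=2, bit6=0)
  nb #.#: next=.  (t=0,i=12, bit5=0)
  nb #..: next=.  (t=0,i=3, bit4=0)
  nb .##: next=.  (t=0,i=5, bit3=0)
  nb .#.: next=#  (t=0,i=11, bit2=1)
  nb ..#: next=#  (t=0,i=4, bit1=1)
  nb ...: next=#  (t=0,i=8, bit0=1)
  bits 10000111 = 135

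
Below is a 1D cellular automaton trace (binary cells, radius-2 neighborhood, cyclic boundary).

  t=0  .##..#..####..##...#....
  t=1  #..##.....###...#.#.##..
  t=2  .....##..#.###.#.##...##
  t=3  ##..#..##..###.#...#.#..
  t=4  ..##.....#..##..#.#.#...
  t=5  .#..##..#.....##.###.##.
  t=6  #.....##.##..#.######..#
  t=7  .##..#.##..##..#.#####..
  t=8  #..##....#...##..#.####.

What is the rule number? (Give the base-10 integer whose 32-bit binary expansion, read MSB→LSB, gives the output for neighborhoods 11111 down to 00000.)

4221920524

  nb #####: next=#  (t=6,i=17, bit31=1)
  nb ####.: next=#  (t=0,i=10, bit30=1)
  nb ###.#: next=#  (t=2,i=13, bit29=1)
  nb ###..: next=#  (t=0,i=11, bit28=1)
  nb ##.##: next=#  (t=5,i=16, bit27=1)
  nb ##.#.: next=.  (t=2,i=14, bit26=0)
  nb ##..#: next=#  (t=0,i=3, bit25=1)
  nb ##...: next=#  (t=0,i=16, bit24=1)
  nb #.###: next=#  (t=2,i=11, bit23=1)
  nb #.##.: next=.  (t=1,i=20, bit22=0)
  nb #.#.#: next=#  (t=1,i=18, bit21=1)
  nb #.#..: next=.  (t=3,i=15, bit20=0)
  nb #..##: next=.  (t=0,i=7, bit19=0)
  nb #..#.: next=#  (t=0,i=4, bit18=1)
  nb #...#: next=.  (t=0,i=17, bit17=0)
  nb #....: next=#  (t=0,i=21, bit16=1)
  nb .####: next=.  (t=0,i=9, bit15=0)
  nb .###.: next=#  (t=1,i=11, bit14=1)
  nb .##.#: next=#  (t=5,i=15, bit13=1)
  nb .##..: next=.  (t=0,i=2, bit12=0)
  nb .#.##: next=.  (t=1,i=19, bit11=0)
  nb .#.#.: next=#  (t=1,i=17, bit10=1)
  nb .#..#: next=.  (t=0,i=6, bit9=0)
  nb .#...: next=#  (t=0,i=20, bit8=1)
  nb ..###: next=.  (t=0,i=8, bit7=0)
  nb ..##.: next=.  (t=0,i=1, bit6=0)
  nb ..#.#: next=.  (t=1,i=16, bit5=0)
  nb ..#..: next=.  (t=0,i=5, bit4=0)
  nb ...##: next=#  (t=0,i=0, bit3=1)
  nb ...#.: next=#  (t=0,i=18, bit2=1)
  nb ....#: next=.  (t=0,i=23, bit1=0)
  nb .....: next=.  (t=0,i=22, bit0=0)
  bits 11111011101001010110010100001100 = 4221920524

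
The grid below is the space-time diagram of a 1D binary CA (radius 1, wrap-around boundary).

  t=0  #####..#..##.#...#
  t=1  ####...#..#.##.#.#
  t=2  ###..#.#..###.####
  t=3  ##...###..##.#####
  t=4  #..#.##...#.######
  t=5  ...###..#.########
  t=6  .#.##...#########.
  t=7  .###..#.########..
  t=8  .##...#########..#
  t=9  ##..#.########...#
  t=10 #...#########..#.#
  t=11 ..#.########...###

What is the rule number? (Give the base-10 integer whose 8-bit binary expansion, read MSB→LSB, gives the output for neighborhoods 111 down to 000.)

173

  [7] ### => #  t=0,i=0
  [6] ##. => .  t=0,i=4
  [5] #.# => #  t=0,i=12
  [4] #.. => .  t=0,i=5
  [3] .## => #  t=0,i=10
  [2] .#. => #  t=0,i=7
  [1] ..# => .  t=0,i=6
  [0] ... => #  t=0,i=15
  bits 10101101 = 173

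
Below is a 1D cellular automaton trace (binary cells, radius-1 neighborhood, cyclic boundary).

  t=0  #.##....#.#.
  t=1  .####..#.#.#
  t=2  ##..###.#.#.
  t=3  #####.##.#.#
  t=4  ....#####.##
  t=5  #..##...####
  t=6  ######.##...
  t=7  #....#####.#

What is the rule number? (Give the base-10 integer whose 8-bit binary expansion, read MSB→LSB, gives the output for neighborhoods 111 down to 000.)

122

  ###|.  b7=0 t=1,i=2
  ##.|#  b6=1 t=0,i=3
  #.#|#  b5=1 t=0,i=1
  #..|#  b4=1 t=0,i=4
  .##|#  b3=1 t=0,i=2
  .#.|.  b2=0 t=0,i=0
  ..#|#  b1=1 t=0,i=7
  ...|.  b0=0 t=0,i=5
  bits 01111010 = 122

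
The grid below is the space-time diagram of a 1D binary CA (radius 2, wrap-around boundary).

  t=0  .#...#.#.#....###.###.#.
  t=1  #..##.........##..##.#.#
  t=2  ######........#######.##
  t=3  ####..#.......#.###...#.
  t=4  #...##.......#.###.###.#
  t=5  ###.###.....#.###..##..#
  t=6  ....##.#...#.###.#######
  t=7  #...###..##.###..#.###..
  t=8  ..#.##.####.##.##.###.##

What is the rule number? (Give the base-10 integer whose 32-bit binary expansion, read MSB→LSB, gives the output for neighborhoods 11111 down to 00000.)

  ##### -> #   bit 31 = 1  t=2,i=0
  ####. -> .   bit 30 = 0  t=2,i=4
  ###.# -> .   bit 29 = 0  t=0,i=16
  ###.. -> .   bit 28 = 0  t=2,i=5
  ##.## -> .   bit 27 = 0  t=0,i=17
  ##.#. -> #   bit 26 = 1  t=0,i=21
  ##..# -> #   bit 25 = 1  t=1,i=1
  ##... -> #   bit 24 = 1  t=1,i=5
  #.### -> #   bit 23 = 1  t=0,i=18
  #.##. -> #   bit 22 = 1  t=1,i=23
  #.#.# -> .   bit 21 = 0  t=0,i=7
  #.#.. -> .   bit 20 = 0  t=0,i=9
  #..## -> #   bit 19 = 1  t=1,i=2
  #..#. -> #   bit 18 = 1  t=0,i=0
  #...# -> #   bit 17 = 1  t=0,i=3
  #.... -> .   bit 16 = 0  t=0,i=11
  .#### -> .   bit 15 = 0  t=2,i=15
  .###. -> #   bit 14 = 1  t=0,i=15
  .##.# -> #   bit 13 = 1  t=1,i=19
  .##.. -> #   bit 12 = 1  t=1,i=0
  .#.## -> #   bit 11 = 1  t=1,i=22
  .#.#. -> .   bit 10 = 0  t=0,i=6
  .#..# -> #   bit 9 = 1  t=0,i=23
  .#... -> .   bit 8 = 0  t=0,i=2
  ..### -> #   bit 7 = 1  t=0,i=14
  ..##. -> #   bit 6 = 1  t=1,i=3
  ..#.# -> .   bit 5 = 0  t=0,i=5
  ..#.. -> .   bit 4 = 0  t=0,i=1
  ...## -> .   bit 3 = 0  t=0,i=13
  ...#. -> #   bit 2 = 1  t=0,i=4
  ....# -> .   bit 1 = 0  t=0,i=12
  ..... -> .   bit 0 = 0  t=1,i=7
  bits 10000111110011100111101011000100 = 2278456004

2278456004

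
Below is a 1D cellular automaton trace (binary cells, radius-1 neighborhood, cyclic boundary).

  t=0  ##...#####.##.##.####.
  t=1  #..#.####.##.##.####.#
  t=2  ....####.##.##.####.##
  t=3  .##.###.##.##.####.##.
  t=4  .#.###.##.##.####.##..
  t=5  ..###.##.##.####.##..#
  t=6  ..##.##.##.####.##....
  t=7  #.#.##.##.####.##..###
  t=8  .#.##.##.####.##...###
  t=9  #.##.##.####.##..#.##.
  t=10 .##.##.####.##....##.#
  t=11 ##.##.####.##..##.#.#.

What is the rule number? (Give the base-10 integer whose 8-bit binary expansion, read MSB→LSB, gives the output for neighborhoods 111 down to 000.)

  ###|#  b7=1 t=0,i=6
  ##.|.  b6=0 t=0,i=1
  #.#|#  b5=1 t=0,i=10
  #..|.  b4=0 t=0,i=2
  .##|#  b3=1 t=0,i=0
  .#.|.  b2=0 t=1,i=3
  ..#|.  b1=0 t=0,i=4
  ...|#  b0=1 t=0,i=3
  bits 10101001 = 169

169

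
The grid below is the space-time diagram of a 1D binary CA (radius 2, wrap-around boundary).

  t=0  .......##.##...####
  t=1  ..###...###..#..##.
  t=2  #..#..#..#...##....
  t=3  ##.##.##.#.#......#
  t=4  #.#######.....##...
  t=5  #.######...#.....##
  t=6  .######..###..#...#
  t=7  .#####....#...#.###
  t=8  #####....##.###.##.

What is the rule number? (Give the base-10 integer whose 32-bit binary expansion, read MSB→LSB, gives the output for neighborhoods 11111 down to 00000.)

3435323957

  [31] ##### => #  t=4,i=4
  [30] ####. => #  t=0,i=17
  [29] ###.# => .  t=3,i=1
  [28] ###.. => .  t=0,i=18
  [27] ##.## => #  t=0,i=9
  [26] ##.#. => #  t=3,i=8
  [25] ##..# => .  t=1,i=11
  [24] ##... => .  t=0,i=0
  [23] #.### => #  t=4,i=2
  [22] #.##. => #  t=0,i=10
  [21] #.#.# => .  t=3,i=9
  [20] #.#.. => .  t=3,i=11
  [19] #..## => .  t=1,i=15
  [18] #..#. => .  t=1,i=12
  [17] #...# => #  t=0,i=13
  [16] #.... => .  t=0,i=1
  [15] .#### => #  t=0,i=16
  [14] .###. => #  t=1,i=3
  [13] .##.# => #  t=0,i=8
  [12] .##.. => .  t=0,i=11
  [11] .#.## => .  t=4,i=1
  [10] .#.#. => .  t=3,i=10
  [9] .#..# => #  t=1,i=14
  [8] .#... => .  t=2,i=10
  [7] ..### => .  t=0,i=15
  [6] ..##. => .  t=0,i=7
  [5] ..#.# => #  t=4,i=0
  [4] ..#.. => #  t=1,i=13
  [3] ...## => .  t=0,i=6
  [2] ...#. => #  t=2,i=18
  [1] ....# => .  t=0,i=5
  [0] ..... => #  t=0,i=2
  bits 11001100110000101110001000110101 = 3435323957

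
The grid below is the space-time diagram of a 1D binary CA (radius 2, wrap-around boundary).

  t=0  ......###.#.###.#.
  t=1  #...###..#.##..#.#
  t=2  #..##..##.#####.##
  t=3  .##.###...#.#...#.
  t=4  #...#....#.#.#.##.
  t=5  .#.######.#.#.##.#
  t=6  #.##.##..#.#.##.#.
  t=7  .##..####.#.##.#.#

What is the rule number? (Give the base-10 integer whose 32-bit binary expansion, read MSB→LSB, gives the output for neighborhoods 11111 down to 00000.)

2261589406

  nb #####: next=#  (t=2,i=12, bit31=1)
  nb ####.: next=.  (t=2,i=13, bit30=0)
  nb ###.#: next=.  (t=0,i=8, bit29=0)
  nb ###..: next=.  (t=1,i=6, bit28=0)
  nb ##.##: next=.  (t=2,i=9, bit27=0)
  nb ##.#.: next=#  (t=0,i=9, bit26=1)
  nb ##..#: next=#  (t=1,i=7, bit25=1)
  nb ##...: next=.  (t=1,i=1, bit24=0)
  nb #.###: next=#  (t=0,i=12, bit23=1)
  nb #.##.: next=#  (t=1,i=11, bit22=1)
  nb #.#.#: next=.  (t=0,i=10, bit21=0)
  nb #.#..: next=.  (t=0,i=16, bit20=0)
  nb #..##: next=#  (t=2,i=2, bit19=1)
  nb #..#.: next=#  (t=1,i=8, bit18=1)
  nb #...#: next=.  (t=1,i=2, bit17=0)
  nb #....: next=#  (t=0,i=0, bit16=1)
  nb .####: next=.  (t=2,i=11, bit15=0)
  nb .###.: next=.  (t=0,i=7, bit14=0)
  nb .##.#: next=.  (t=2,i=8, bit13=0)
  nb .##..: next=#  (t=1,i=0, bit12=1)
  nb .#.##: next=#  (t=0,i=11, bit11=1)
  nb .#.#.: next=#  (t=3,i=11, bit10=1)
  nb .#..#: next=.  (t=3,i=17, bit9=0)
  nb .#...: next=#  (t=0,i=17, bit8=1)
  nb ..###: next=#  (t=0,i=6, bit7=1)
  nb ..##.: next=.  (t=2,i=3, bit6=0)
  nb ..#.#: next=.  (t=1,i=9, bit5=0)
  nb ..#..: next=#  (t=3,i=16, bit4=1)
  nb ...##: next=#  (t=0,i=5, bit3=1)
  nb ...#.: next=#  (t=3,i=9, bit2=1)
  nb ....#: next=#  (t=0,i=4, bit1=1)
  nb .....: next=.  (t=0,i=1, bit0=0)
  bits 10000110110011010001110110011110 = 2261589406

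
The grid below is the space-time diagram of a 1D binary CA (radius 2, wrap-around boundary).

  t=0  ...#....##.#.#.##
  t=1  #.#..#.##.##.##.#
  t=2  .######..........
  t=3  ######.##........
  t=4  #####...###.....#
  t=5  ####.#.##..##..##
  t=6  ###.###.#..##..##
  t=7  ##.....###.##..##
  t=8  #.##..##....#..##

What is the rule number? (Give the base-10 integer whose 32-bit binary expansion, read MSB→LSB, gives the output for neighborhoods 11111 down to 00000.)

  nb #####: next=#  (t=2,i=3, bit31=1)
  nb ####.: next=#  (t=2,i=5, bit30=1)
  nb ###.#: next=.  (t=3,i=5, bit29=0)
  nb ###..: next=.  (t=2,i=6, bit28=0)
  nb ##.##: next=.  (t=1,i=9, bit27=0)
  nb ##.#.: next=#  (t=0,i=10, bit26=1)
  nb ##..#: next=.  (t=5,i=9, bit25=0)
  nb ##...: next=#  (t=0,i=0, bit24=1)
  nb #.###: next=.  (t=6,i=4, bit23=0)
  nb #.##.: next=.  (t=0,i=15, bit22=0)
  nb #.#.#: next=#  (t=0,i=11, bit21=1)
  nb #.#..: next=#  (t=1,i=2, bit20=1)
  nb #..##: next=.  (t=5,i=10, bit19=0)
  nb #..#.: next=#  (t=1,i=4, bit18=1)
  nb #...#: next=.  (t=0,i=1, bit17=0)
  nb #....: next=#  (t=0,i=5, bit16=1)
  nb .####: next=#  (t=2,i=2, bit15=1)
  nb .###.: next=.  (t=4,i=9, bit14=0)
  nb .##.#: next=.  (t=0,i=9, bit13=0)
  nb .##..: next=#  (t=0,i=16, bit12=1)
  nb .#.##: next=#  (t=0,i=14, bit11=1)
  nb .#.#.: next=.  (t=0,i=12, bit10=0)
  nb .#..#: next=#  (t=1,i=3, bit9=1)
  nb .#...: next=.  (t=0,i=4, bit8=0)
  nb ..###: next=#  (t=2,i=1, bit7=1)
  nb ..##.: next=#  (t=0,i=8, bit6=1)
  nb ..#.#: next=#  (t=1,i=5, bit5=1)
  nb ..#..: next=.  (t=0,i=3, bit4=0)
  nb ...##: next=#  (t=0,i=7, bit3=1)
  nb ...#.: next=#  (t=0,i=2, bit2=1)
  nb ....#: next=.  (t=0,i=6, bit1=0)
  nb .....: next=.  (t=2,i=9, bit0=0)
  bits 11000101001101011001101011101100 = 3308624620

3308624620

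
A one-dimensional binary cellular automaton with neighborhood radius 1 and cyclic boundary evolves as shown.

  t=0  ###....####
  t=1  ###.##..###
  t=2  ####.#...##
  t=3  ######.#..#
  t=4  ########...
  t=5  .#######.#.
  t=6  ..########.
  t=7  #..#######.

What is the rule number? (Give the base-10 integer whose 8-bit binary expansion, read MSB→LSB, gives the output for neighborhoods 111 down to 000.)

229

  ###|#  b7=1 t=0,i=0
  ##.|#  b6=1 t=0,i=2
  #.#|#  b5=1 t=1,i=3
  #..|.  b4=0 t=0,i=3
  .##|.  b3=0 t=0,i=7
  .#.|#  b2=1 t=2,i=5
  ..#|.  b1=0 t=0,i=6
  ...|#  b0=1 t=0,i=4
  bits 11100101 = 229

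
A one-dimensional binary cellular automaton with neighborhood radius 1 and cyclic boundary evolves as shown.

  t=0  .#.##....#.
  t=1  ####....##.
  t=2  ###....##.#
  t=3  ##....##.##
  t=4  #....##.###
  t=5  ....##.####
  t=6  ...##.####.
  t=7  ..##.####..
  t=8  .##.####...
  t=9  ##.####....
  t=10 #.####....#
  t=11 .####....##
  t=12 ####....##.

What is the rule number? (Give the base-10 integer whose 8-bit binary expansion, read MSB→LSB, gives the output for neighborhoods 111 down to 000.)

  nb ###: next=#  (t=1,i=1, bit7=1)
  nb ##.: next=.  (t=0,i=4, bit6=0)
  nb #.#: next=#  (t=0,i=2, bit5=1)
  nb #..: next=.  (t=0,i=5, bit4=0)
  nb .##: next=#  (t=0,i=3, bit3=1)
  nb .#.: next=#  (t=0,i=1, bit2=1)
  nb ..#: next=#  (t=0,i=0, bit1=1)
  nb ...: next=.  (t=0,i=6, bit0=0)
  bits 10101110 = 174

174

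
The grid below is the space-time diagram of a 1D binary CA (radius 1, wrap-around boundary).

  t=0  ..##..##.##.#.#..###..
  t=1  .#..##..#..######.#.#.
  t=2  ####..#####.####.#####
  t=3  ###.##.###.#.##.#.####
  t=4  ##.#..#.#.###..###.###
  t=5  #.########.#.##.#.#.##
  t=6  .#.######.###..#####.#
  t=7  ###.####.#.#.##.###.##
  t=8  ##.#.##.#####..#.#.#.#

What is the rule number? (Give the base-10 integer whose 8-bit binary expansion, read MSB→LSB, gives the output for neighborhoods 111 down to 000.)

182

  ### -> #   bit 7 = 1  t=0,i=18
  ##. -> .   bit 6 = 0  t=0,i=3
  #.# -> #   bit 5 = 1  t=0,i=8
  #.. -> #   bit 4 = 1  t=0,i=4
  .## -> .   bit 3 = 0  t=0,i=2
  .#. -> #   bit 2 = 1  t=0,i=12
  ..# -> #   bit 1 = 1  t=0,i=1
  ... -> .   bit 0 = 0  t=0,i=0
  bits 10110110 = 182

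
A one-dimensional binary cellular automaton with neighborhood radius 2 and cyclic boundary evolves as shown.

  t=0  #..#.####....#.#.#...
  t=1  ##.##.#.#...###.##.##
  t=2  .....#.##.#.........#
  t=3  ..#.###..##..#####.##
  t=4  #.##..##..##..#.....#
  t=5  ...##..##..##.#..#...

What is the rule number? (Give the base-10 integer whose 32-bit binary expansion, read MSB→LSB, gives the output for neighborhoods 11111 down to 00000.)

  nb #####: next=.  (t=3,i=15, bit31=0)
  nb ####.: next=.  (t=0,i=7, bit30=0)
  nb ###.#: next=.  (t=1,i=1, bit29=0)
  nb ###..: next=#  (t=0,i=8, bit28=1)
  nb ##.##: next=.  (t=1,i=2, bit27=0)
  nb ##.#.: next=#  (t=1,i=5, bit26=1)
  nb ##..#: next=#  (t=3,i=0, bit25=1)
  nb ##...: next=.  (t=0,i=9, bit24=0)
  nb #.###: next=.  (t=0,i=5, bit23=0)
  nb #.##.: next=.  (t=1,i=3, bit22=0)
  nb #.#.#: next=.  (t=0,i=15, bit21=0)
  nb #.#..: next=#  (t=0,i=17, bit20=1)
  nb #..##: next=.  (t=3,i=8, bit19=0)
  nb #..#.: next=.  (t=0,i=2, bit18=0)
  nb #...#: next=#  (t=0,i=19, bit17=1)
  nb #....: next=.  (t=0,i=10, bit16=0)
  nb .####: next=#  (t=0,i=6, bit15=1)
  nb .###.: next=.  (t=1,i=13, bit14=0)
  nb .##.#: next=.  (t=1,i=4, bit13=0)
  nb .##..: next=#  (t=3,i=10, bit12=1)
  nb .#.##: next=#  (t=0,i=4, bit11=1)
  nb .#.#.: next=#  (t=0,i=14, bit10=1)
  nb .#..#: next=#  (t=0,i=1, bit9=1)
  nb .#...: next=.  (t=0,i=18, bit8=0)
  nb ..###: next=.  (t=1,i=12, bit7=0)
  nb ..##.: next=.  (t=3,i=9, bit6=0)
  nb ..#.#: next=#  (t=0,i=3, bit5=1)
  nb ..#..: next=#  (t=0,i=0, bit4=1)
  nb ...##: next=.  (t=1,i=11, bit3=0)
  nb ...#.: next=#  (t=0,i=12, bit2=1)
  nb ....#: next=.  (t=0,i=11, bit1=0)
  nb .....: next=#  (t=2,i=2, bit0=1)
  bits 00010110000100101001111000110101 = 370318901

370318901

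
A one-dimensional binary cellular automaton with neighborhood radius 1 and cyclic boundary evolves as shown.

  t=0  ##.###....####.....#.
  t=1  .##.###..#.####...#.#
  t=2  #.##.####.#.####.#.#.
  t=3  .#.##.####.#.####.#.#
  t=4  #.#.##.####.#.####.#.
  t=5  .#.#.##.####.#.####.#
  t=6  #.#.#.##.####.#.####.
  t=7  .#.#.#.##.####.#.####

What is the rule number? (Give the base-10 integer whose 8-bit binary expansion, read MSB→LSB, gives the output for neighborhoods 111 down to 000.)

  ### -> #   bit 7 = 1  t=0,i=4
  ##. -> #   bit 6 = 1  t=0,i=1
  #.# -> #   bit 5 = 1  t=0,i=2
  #.. -> #   bit 4 = 1  t=0,i=6
  .## -> .   bit 3 = 0  t=0,i=0
  .#. -> .   bit 2 = 0  t=0,i=19
  ..# -> #   bit 1 = 1  t=0,i=9
  ... -> .   bit 0 = 0  t=0,i=7
  bits 11110010 = 242

242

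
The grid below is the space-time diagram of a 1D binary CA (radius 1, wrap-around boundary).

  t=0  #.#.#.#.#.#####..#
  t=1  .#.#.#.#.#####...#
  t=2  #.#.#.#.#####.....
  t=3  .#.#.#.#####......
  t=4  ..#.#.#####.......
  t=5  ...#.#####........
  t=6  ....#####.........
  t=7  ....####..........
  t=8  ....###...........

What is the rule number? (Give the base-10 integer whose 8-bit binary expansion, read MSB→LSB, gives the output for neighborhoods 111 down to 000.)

168

  [7] ### => #  t=0,i=11
  [6] ##. => .  t=0,i=0
  [5] #.# => #  t=0,i=1
  [4] #.. => .  t=0,i=15
  [3] .## => #  t=0,i=10
  [2] .#. => .  t=0,i=2
  [1] ..# => .  t=0,i=16
  [0] ... => .  t=1,i=15
  bits 10101000 = 168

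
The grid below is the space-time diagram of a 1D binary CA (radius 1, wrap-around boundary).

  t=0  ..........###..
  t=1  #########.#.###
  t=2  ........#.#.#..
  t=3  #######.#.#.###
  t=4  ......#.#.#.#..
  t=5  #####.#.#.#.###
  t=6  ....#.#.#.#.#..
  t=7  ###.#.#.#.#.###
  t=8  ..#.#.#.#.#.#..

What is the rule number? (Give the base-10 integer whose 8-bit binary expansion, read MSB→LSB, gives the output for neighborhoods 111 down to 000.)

  ###|.  b7=0 t=0,i=11
  ##.|#  b6=1 t=0,i=12
  #.#|.  b5=0 t=1,i=9
  #..|#  b4=1 t=0,i=13
  .##|#  b3=1 t=0,i=10
  .#.|#  b2=1 t=1,i=10
  ..#|.  b1=0 t=0,i=9
  ...|#  b0=1 t=0,i=0
  bits 01011101 = 93

93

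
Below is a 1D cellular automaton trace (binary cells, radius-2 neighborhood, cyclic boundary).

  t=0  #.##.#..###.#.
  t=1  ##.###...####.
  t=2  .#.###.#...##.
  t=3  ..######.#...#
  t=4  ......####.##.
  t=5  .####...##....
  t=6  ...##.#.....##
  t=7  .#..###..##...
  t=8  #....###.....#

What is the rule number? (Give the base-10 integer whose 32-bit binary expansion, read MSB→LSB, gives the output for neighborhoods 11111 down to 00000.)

1991403527

  #####|.  b31=0 t=3,i=4
  ####.|#  b30=1 t=1,i=11
  ###.#|#  b29=1 t=0,i=10
  ###..|#  b28=1 t=1,i=5
  ##.##|.  b27=0 t=1,i=2
  ##.#.|#  b26=1 t=0,i=4
  ##..#|#  b25=1 t=2,i=13
  ##...|.  b24=0 t=1,i=6
  #.###|#  b23=1 t=1,i=3
  #.##.|.  b22=0 t=0,i=2
  #.#.#|#  b21=1 t=0,i=0
  #.#..|#  b20=1 t=0,i=5
  #..##|.  b19=0 t=0,i=7
  #..#.|.  b18=0 t=2,i=0
  #...#|#  b17=1 t=1,i=7
  #....|.  b16=0 t=4,i=0
  .####|.  b15=0 t=1,i=10
  .###.|#  b14=1 t=0,i=9
  .##.#|#  b13=1 t=0,i=3
  .##..|.  b12=0 t=2,i=12
  .#.##|#  b11=1 t=0,i=1
  .#.#.|.  b10=0 t=0,i=13
  .#..#|.  b9=0 t=0,i=6
  .#...|.  b8=0 t=2,i=8
  ..###|.  b7=0 t=0,i=8
  ..##.|.  b6=0 t=2,i=11
  ..#.#|.  b5=0 t=2,i=1
  ..#..|.  b4=0 t=3,i=13
  ...##|.  b3=0 t=1,i=8
  ...#.|#  b2=1 t=3,i=12
  ....#|#  b1=1 t=4,i=4
  .....|#  b0=1 t=4,i=1
  bits 01110110101100100110100000000111 = 1991403527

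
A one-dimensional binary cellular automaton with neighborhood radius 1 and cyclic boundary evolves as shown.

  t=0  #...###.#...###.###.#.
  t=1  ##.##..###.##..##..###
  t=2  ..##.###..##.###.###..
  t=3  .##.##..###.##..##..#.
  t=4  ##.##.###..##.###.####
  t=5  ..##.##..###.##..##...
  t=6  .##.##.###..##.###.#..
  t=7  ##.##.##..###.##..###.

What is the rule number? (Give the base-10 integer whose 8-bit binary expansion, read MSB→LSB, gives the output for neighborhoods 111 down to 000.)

  nb ###: next=.  (t=0,i=5, bit7=0)
  nb ##.: next=.  (t=0,i=6, bit6=0)
  nb #.#: next=#  (t=0,i=7, bit5=1)
  nb #..: next=#  (t=0,i=1, bit4=1)
  nb .##: next=#  (t=0,i=4, bit3=1)
  nb .#.: next=#  (t=0,i=0, bit2=1)
  nb ..#: next=#  (t=0,i=3, bit1=1)
  nb ...: next=.  (t=0,i=2, bit0=0)
  bits 00111110 = 62

62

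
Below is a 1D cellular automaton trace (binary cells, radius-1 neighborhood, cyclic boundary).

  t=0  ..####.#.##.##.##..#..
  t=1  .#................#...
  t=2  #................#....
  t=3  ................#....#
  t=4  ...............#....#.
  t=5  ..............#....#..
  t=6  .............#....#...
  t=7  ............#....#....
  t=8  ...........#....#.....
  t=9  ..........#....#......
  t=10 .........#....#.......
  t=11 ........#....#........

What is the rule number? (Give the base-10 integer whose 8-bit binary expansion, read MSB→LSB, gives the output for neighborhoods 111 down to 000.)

2

  [7] ### => .  t=0,i=3
  [6] ##. => .  t=0,i=5
  [5] #.# => .  t=0,i=6
  [4] #.. => .  t=0,i=17
  [3] .## => .  t=0,i=2
  [2] .#. => .  t=0,i=7
  [1] ..# => #  t=0,i=1
  [0] ... => .  t=0,i=0
  bits 00000010 = 2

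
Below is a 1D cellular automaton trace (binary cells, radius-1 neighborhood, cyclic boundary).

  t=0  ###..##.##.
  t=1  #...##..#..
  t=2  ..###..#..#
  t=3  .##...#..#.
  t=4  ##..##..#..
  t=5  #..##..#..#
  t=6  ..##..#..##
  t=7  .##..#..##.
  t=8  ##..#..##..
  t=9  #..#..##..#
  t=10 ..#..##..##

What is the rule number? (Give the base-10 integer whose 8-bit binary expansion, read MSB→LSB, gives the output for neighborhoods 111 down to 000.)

11

  ### -> .   bit 7 = 0  t=0,i=1
  ##. -> .   bit 6 = 0  t=0,i=2
  #.# -> .   bit 5 = 0  t=0,i=7
  #.. -> .   bit 4 = 0  t=0,i=3
  .## -> #   bit 3 = 1  t=0,i=0
  .#. -> .   bit 2 = 0  t=1,i=0
  ..# -> #   bit 1 = 1  t=0,i=4
  ... -> #   bit 0 = 1  t=1,i=2
  bits 00001011 = 11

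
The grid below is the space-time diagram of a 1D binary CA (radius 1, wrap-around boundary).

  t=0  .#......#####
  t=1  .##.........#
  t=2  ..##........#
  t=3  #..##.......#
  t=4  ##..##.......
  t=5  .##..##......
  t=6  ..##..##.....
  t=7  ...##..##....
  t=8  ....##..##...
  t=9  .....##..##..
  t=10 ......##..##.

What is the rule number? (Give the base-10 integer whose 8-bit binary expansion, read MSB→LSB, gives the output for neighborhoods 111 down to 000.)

84

  ###|.  b7=0 t=0,i=9
  ##.|#  b6=1 t=0,i=12
  #.#|.  b5=0 t=0,i=0
  #..|#  b4=1 t=0,i=2
  .##|.  b3=0 t=0,i=8
  .#.|#  b2=1 t=0,i=1
  ..#|.  b1=0 t=0,i=7
  ...|.  b0=0 t=0,i=3
  bits 01010100 = 84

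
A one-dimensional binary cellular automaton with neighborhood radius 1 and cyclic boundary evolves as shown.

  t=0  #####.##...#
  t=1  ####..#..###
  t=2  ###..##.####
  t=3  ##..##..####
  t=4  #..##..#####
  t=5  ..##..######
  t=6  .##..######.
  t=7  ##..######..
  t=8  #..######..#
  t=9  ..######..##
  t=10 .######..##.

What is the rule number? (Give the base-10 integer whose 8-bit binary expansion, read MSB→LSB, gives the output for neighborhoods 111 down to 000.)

  ###|#  b7=1 t=0,i=0
  ##.|.  b6=0 t=0,i=4
  #.#|.  b5=0 t=0,i=5
  #..|.  b4=0 t=0,i=8
  .##|#  b3=1 t=0,i=6
  .#.|#  b2=1 t=1,i=6
  ..#|#  b1=1 t=0,i=10
  ...|#  b0=1 t=0,i=9
  bits 10001111 = 143

143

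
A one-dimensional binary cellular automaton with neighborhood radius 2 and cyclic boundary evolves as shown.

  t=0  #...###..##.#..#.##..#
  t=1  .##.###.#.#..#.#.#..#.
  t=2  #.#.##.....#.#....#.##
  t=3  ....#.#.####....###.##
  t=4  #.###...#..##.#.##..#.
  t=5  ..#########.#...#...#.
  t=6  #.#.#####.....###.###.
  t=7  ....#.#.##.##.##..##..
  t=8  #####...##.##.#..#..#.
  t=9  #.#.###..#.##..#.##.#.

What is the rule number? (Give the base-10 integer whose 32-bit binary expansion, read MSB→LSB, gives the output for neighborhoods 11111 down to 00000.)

2445959863

  #####|#  b31=1 t=5,i=4
  ####.|.  b30=0 t=3,i=10
  ###.#|.  b29=0 t=1,i=6
  ###..|#  b28=1 t=0,i=6
  ##.##|.  b27=0 t=1,i=3
  ##.#.|.  b26=0 t=0,i=11
  ##..#|.  b25=0 t=0,i=7
  ##...|#  b24=1 t=0,i=1
  #.###|#  b23=1 t=1,i=4
  #.##.|#  b22=1 t=0,i=17
  #.#.#|.  b21=0 t=1,i=8
  #.#..|.  b20=0 t=0,i=12
  #..##|#  b19=1 t=0,i=8
  #..#.|.  b18=0 t=0,i=14
  #...#|#  b17=1 t=0,i=2
  #....|.  b16=0 t=2,i=7
  .####|.  b15=0 t=3,i=9
  .###.|#  b14=1 t=0,i=5
  .##.#|#  b13=1 t=0,i=10
  .##..|.  b12=0 t=0,i=0
  .#.##|.  b11=0 t=0,i=16
  .#.#.|.  b10=0 t=1,i=9
  .#..#|#  b9=1 t=0,i=13
  .#...|.  b8=0 t=2,i=14
  ..###|#  b7=1 t=0,i=4
  ..##.|.  b6=0 t=0,i=9
  ..#.#|#  b5=1 t=0,i=15
  ..#..|#  b4=1 t=1,i=20
  ...##|.  b3=0 t=0,i=3
  ...#.|#  b2=1 t=2,i=10
  ....#|#  b1=1 t=2,i=9
  .....|#  b0=1 t=2,i=8
  bits 10010001110010100110001010110111 = 2445959863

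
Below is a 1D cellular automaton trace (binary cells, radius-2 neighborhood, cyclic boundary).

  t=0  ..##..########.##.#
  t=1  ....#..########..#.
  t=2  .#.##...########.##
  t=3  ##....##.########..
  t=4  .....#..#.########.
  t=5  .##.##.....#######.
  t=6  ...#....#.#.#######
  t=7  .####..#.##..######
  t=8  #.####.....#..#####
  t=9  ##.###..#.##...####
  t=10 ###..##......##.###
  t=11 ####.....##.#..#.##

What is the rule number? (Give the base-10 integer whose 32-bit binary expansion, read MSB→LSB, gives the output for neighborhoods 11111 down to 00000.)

  #####|#  b31=1 t=0,i=8
  ####.|#  b30=1 t=0,i=12
  ###.#|#  b29=1 t=0,i=13
  ###..|#  b28=1 t=1,i=14
  ##.##|#  b27=1 t=0,i=14
  ##.#.|#  b26=1 t=0,i=17
  ##..#|#  b25=1 t=0,i=4
  ##...|.  b24=0 t=2,i=5
  #.###|.  b23=0 t=3,i=9
  #.##.|.  b22=0 t=0,i=15
  #.#.#|#  b21=1 t=2,i=1
  #.#..|.  b20=0 t=0,i=18
  #..##|.  b19=0 t=0,i=1
  #..#.|.  b18=0 t=1,i=16
  #...#|#  b17=1 t=2,i=6
  #....|.  b16=0 t=1,i=0
  .####|#  b15=1 t=0,i=7
  .###.|.  b14=0 t=9,i=4
  .##.#|.  b13=0 t=0,i=16
  .##..|.  b12=0 t=0,i=3
  .#.##|.  b11=0 t=2,i=2
  .#.#.|#  b10=1 t=6,i=9
  .#..#|.  b9=0 t=0,i=0
  .#...|#  b8=1 t=1,i=18
  ..###|.  b7=0 t=0,i=6
  ..##.|.  b6=0 t=0,i=2
  ..#.#|.  b5=0 t=4,i=8
  ..#..|#  b4=1 t=1,i=4
  ...##|#  b3=1 t=2,i=7
  ...#.|#  b2=1 t=1,i=3
  ....#|.  b1=0 t=1,i=2
  .....|#  b0=1 t=1,i=1
  bits 11111110001000101000010100011101 = 4263675165

4263675165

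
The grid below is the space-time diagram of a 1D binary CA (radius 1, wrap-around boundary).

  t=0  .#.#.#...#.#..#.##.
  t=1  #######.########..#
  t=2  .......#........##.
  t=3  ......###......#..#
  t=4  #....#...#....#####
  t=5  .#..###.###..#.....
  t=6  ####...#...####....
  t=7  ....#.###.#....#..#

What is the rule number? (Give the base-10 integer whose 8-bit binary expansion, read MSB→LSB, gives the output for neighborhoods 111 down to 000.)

  [7] ### => .  t=1,i=0
  [6] ##. => .  t=0,i=17
  [5] #.# => #  t=0,i=2
  [4] #.. => #  t=0,i=6
  [3] .## => .  t=0,i=16
  [2] .#. => #  t=0,i=1
  [1] ..# => #  t=0,i=0
  [0] ... => .  t=0,i=7
  bits 00110110 = 54

54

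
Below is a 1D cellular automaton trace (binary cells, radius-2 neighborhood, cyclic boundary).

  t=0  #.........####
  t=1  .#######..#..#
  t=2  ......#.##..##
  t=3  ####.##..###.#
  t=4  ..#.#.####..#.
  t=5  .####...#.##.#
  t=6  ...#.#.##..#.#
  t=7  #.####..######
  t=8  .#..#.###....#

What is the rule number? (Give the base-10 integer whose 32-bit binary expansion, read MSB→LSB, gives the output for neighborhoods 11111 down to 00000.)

  nb #####: next=.  (t=0,i=12, bit31=0)
  nb ####.: next=#  (t=0,i=13, bit30=1)
  nb ###.#: next=.  (t=3,i=3, bit29=0)
  nb ###..: next=.  (t=0,i=0, bit28=0)
  nb ##.##: next=#  (t=3,i=4, bit27=1)
  nb ##.#.: next=.  (t=5,i=12, bit26=0)
  nb ##..#: next=#  (t=1,i=8, bit25=1)
  nb ##...: next=#  (t=0,i=1, bit24=1)
  nb #.###: next=.  (t=1,i=1, bit23=0)
  nb #.##.: next=.  (t=2,i=8, bit22=0)
  nb #.#.#: next=#  (t=4,i=4, bit21=1)
  nb #.#..: next=#  (t=6,i=13, bit20=1)
  nb #..##: next=#  (t=2,i=11, bit19=1)
  nb #..#.: next=#  (t=1,i=9, bit18=1)
  nb #...#: next=.  (t=4,i=0, bit17=0)
  nb #....: next=#  (t=0,i=2, bit16=1)
  nb .####: next=.  (t=0,i=11, bit15=0)
  nb .###.: next=.  (t=3,i=10, bit14=0)
  nb .##.#: next=#  (t=5,i=11, bit13=1)
  nb .##..: next=#  (t=2,i=9, bit12=1)
  nb .#.##: next=.  (t=1,i=0, bit11=0)
  nb .#.#.: next=#  (t=4,i=3, bit10=1)
  nb .#..#: next=.  (t=1,i=11, bit9=0)
  nb .#...: next=#  (t=4,i=13, bit8=1)
  nb ..###: next=#  (t=0,i=10, bit7=1)
  nb ..##.: next=.  (t=2,i=12, bit6=0)
  nb ..#.#: next=#  (t=1,i=13, bit5=1)
  nb ..#..: next=.  (t=1,i=10, bit4=0)
  nb ...##: next=.  (t=0,i=9, bit3=0)
  nb ...#.: next=#  (t=2,i=5, bit2=1)
  nb ....#: next=.  (t=0,i=8, bit1=0)
  nb .....: next=#  (t=0,i=3, bit0=1)
  bits 01001011001111010011010110100101 = 1262302629

1262302629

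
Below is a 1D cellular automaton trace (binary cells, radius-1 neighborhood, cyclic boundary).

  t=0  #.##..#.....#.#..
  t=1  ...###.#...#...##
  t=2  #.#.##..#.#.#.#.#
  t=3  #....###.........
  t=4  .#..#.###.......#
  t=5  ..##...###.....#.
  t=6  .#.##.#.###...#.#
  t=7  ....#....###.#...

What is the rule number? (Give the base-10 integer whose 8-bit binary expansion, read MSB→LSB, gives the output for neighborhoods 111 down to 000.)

210

  ### -> #   bit 7 = 1  t=1,i=4
  ##. -> #   bit 6 = 1  t=0,i=3
  #.# -> .   bit 5 = 0  t=0,i=1
  #.. -> #   bit 4 = 1  t=0,i=4
  .## -> .   bit 3 = 0  t=0,i=2
  .#. -> .   bit 2 = 0  t=0,i=0
  ..# -> #   bit 1 = 1  t=0,i=5
  ... -> .   bit 0 = 0  t=0,i=8
  bits 11010010 = 210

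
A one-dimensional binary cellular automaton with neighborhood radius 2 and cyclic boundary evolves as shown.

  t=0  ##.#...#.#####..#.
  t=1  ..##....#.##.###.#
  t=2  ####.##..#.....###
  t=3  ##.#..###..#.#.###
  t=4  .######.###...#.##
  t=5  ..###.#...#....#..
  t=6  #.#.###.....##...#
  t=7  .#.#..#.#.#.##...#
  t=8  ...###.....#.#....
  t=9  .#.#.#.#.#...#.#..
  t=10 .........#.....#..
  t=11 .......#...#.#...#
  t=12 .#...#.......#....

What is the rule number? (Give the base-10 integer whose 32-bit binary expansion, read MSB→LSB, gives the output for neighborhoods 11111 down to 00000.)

  ##### -> #   bit 31 = 1  t=0,i=11
  ####. -> .   bit 30 = 0  t=0,i=12
  ###.# -> #   bit 29 = 1  t=1,i=15
  ###.. -> #   bit 28 = 1  t=0,i=13
  ##.## -> .   bit 27 = 0  t=1,i=12
  ##.#. -> #   bit 26 = 1  t=0,i=2
  ##..# -> #   bit 25 = 1  t=0,i=14
  ##... -> .   bit 24 = 0  t=1,i=4
  #.### -> .   bit 23 = 0  t=0,i=9
  #.##. -> .   bit 22 = 0  t=0,i=0
  #.#.# -> .   bit 21 = 0  t=3,i=13
  #.#.. -> #   bit 20 = 1  t=0,i=3
  #..## -> #   bit 19 = 1  t=1,i=1
  #..#. -> #   bit 18 = 1  t=0,i=15
  #...# -> .   bit 17 = 0  t=0,i=5
  #.... -> #   bit 16 = 1  t=1,i=5
  .#### -> #   bit 15 = 1  t=0,i=10
  .###. -> .   bit 14 = 0  t=1,i=14
  .##.# -> .   bit 13 = 0  t=0,i=1
  .##.. -> #   bit 12 = 1  t=1,i=3
  .#.## -> #   bit 11 = 1  t=0,i=8
  .#.#. -> .   bit 10 = 0  t=3,i=12
  .#..# -> #   bit 9 = 1  t=1,i=0
  .#... -> .   bit 8 = 0  t=0,i=4
  ..### -> #   bit 7 = 1  t=2,i=15
  ..##. -> #   bit 6 = 1  t=1,i=2
  ..#.# -> .   bit 5 = 0  t=0,i=7
  ..#.. -> .   bit 4 = 0  t=2,i=9
  ...## -> .   bit 3 = 0  t=2,i=14
  ...#. -> .   bit 2 = 0  t=0,i=6
  ....# -> #   bit 1 = 1  t=1,i=6
  ..... -> .   bit 0 = 0  t=2,i=12
  bits 10110110000111011001101011000010 = 3055393474

3055393474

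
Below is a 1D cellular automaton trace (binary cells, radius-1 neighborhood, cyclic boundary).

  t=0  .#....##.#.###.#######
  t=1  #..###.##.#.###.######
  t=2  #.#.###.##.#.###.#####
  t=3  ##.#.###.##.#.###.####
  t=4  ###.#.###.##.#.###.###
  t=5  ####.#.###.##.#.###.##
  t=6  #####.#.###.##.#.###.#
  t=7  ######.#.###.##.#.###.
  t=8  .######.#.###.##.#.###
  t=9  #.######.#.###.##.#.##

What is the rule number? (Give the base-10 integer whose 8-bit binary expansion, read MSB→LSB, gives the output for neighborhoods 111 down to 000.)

227

  [7] ### => #  t=0,i=12
  [6] ##. => #  t=0,i=7
  [5] #.# => #  t=0,i=0
  [4] #.. => .  t=0,i=2
  [3] .## => .  t=0,i=6
  [2] .#. => .  t=0,i=1
  [1] ..# => #  t=0,i=5
  [0] ... => #  t=0,i=3
  bits 11100011 = 227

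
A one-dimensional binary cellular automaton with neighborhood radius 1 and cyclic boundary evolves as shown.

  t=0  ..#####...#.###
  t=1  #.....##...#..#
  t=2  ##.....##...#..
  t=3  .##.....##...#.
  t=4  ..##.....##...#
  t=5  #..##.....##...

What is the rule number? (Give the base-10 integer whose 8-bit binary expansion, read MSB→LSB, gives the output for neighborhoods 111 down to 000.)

112

  nb ###: next=.  (t=0,i=3, bit7=0)
  nb ##.: next=#  (t=0,i=6, bit6=1)
  nb #.#: next=#  (t=0,i=11, bit5=1)
  nb #..: next=#  (t=0,i=0, bit4=1)
  nb .##: next=.  (t=0,i=2, bit3=0)
  nb .#.: next=.  (t=0,i=10, bit2=0)
  nb ..#: next=.  (t=0,i=1, bit1=0)
  nb ...: next=.  (t=0,i=8, bit0=0)
  bits 01110000 = 112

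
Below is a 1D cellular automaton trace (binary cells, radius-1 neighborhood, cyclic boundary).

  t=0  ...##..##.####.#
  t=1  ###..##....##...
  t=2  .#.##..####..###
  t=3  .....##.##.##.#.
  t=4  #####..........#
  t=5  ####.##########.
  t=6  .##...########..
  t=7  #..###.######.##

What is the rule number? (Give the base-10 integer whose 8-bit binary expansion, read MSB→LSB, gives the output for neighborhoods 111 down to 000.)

147

  [7] ### => #  t=0,i=11
  [6] ##. => .  t=0,i=4
  [5] #.# => .  t=0,i=9
  [4] #.. => #  t=0,i=0
  [3] .## => .  t=0,i=3
  [2] .#. => .  t=0,i=15
  [1] ..# => #  t=0,i=2
  [0] ... => #  t=0,i=1
  bits 10010011 = 147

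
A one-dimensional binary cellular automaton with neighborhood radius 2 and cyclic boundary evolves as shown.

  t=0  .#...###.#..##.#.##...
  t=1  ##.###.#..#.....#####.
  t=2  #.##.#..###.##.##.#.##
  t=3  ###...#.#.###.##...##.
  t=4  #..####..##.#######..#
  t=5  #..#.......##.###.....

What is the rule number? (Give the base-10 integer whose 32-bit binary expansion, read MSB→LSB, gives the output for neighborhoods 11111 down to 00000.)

2848398013

  #####|#  b31=1 t=1,i=18
  ####.|.  b30=0 t=1,i=19
  ###.#|#  b29=1 t=0,i=7
  ###..|.  b28=0 t=3,i=2
  ##.##|#  b27=1 t=1,i=2
  ##.#.|.  b26=0 t=0,i=8
  ##..#|.  b25=0 t=4,i=1
  ##...|#  b24=1 t=0,i=19
  #.###|#  b23=1 t=1,i=3
  #.##.|#  b22=1 t=0,i=17
  #.#.#|.  b21=0 t=0,i=15
  #.#..|.  b20=0 t=0,i=9
  #..##|.  b19=0 t=0,i=11
  #..#.|#  b18=1 t=1,i=9
  #...#|#  b17=1 t=0,i=3
  #....|#  b16=1 t=0,i=20
  .####|.  b15=0 t=1,i=17
  .###.|.  b14=0 t=0,i=6
  .##.#|.  b13=0 t=0,i=13
  .##..|#  b12=1 t=0,i=18
  .#.##|#  b11=1 t=0,i=16
  .#.#.|.  b10=0 t=3,i=7
  .#..#|#  b9=1 t=0,i=10
  .#...|.  b8=0 t=0,i=2
  ..###|#  b7=1 t=0,i=5
  ..##.|.  b6=0 t=0,i=12
  ..#.#|#  b5=1 t=3,i=6
  ..#..|#  b4=1 t=0,i=1
  ...##|#  b3=1 t=0,i=4
  ...#.|#  b2=1 t=0,i=0
  ....#|.  b1=0 t=0,i=21
  .....|#  b0=1 t=1,i=13
  bits 10101001110001110001101010111101 = 2848398013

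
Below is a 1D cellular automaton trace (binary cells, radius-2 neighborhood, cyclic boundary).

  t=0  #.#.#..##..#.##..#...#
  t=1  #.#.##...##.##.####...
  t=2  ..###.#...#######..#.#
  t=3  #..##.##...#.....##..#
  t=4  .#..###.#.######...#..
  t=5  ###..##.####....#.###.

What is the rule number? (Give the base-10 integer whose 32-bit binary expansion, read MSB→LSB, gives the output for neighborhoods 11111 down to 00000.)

737536791

  #####|.  b31=0 t=2,i=12
  ####.|.  b30=0 t=1,i=17
  ###.#|#  b29=1 t=2,i=4
  ###..|.  b28=0 t=1,i=18
  ##.##|#  b27=1 t=1,i=11
  ##.#.|.  b26=0 t=0,i=1
  ##..#|#  b25=1 t=0,i=9
  ##...|#  b24=1 t=1,i=6
  #.###|#  b23=1 t=1,i=15
  #.##.|#  b22=1 t=0,i=13
  #.#.#|#  b21=1 t=0,i=2
  #.#..|#  b20=1 t=0,i=4
  #..##|.  b19=0 t=0,i=6
  #..#.|#  b18=1 t=0,i=10
  #...#|.  b17=0 t=0,i=19
  #....|#  b16=1 t=3,i=13
  .####|#  b15=1 t=1,i=16
  .###.|#  b14=1 t=2,i=3
  .##.#|#  b13=1 t=0,i=0
  .##..|.  b12=0 t=0,i=8
  .#.##|#  b11=1 t=0,i=12
  .#.#.|.  b10=0 t=0,i=3
  .#..#|#  b9=1 t=0,i=5
  .#...|#  b8=1 t=0,i=18
  ..###|.  b7=0 t=2,i=2
  ..##.|.  b6=0 t=0,i=7
  ..#.#|.  b5=0 t=0,i=11
  ..#..|#  b4=1 t=0,i=17
  ...##|.  b3=0 t=0,i=20
  ...#.|#  b2=1 t=1,i=21
  ....#|#  b1=1 t=3,i=15
  .....|#  b0=1 t=3,i=14
  bits 00101011111101011110101100010111 = 737536791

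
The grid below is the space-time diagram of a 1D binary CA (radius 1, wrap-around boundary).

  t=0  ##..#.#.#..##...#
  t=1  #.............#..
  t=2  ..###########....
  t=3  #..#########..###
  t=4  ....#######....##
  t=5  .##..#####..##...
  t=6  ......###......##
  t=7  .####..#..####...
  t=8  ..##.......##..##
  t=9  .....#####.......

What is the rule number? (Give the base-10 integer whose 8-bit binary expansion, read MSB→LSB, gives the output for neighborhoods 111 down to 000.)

129

  [7] ### => #  t=0,i=0
  [6] ##. => .  t=0,i=1
  [5] #.# => .  t=0,i=5
  [4] #.. => .  t=0,i=2
  [3] .## => .  t=0,i=11
  [2] .#. => .  t=0,i=4
  [1] ..# => .  t=0,i=3
  [0] ... => #  t=0,i=14
  bits 10000001 = 129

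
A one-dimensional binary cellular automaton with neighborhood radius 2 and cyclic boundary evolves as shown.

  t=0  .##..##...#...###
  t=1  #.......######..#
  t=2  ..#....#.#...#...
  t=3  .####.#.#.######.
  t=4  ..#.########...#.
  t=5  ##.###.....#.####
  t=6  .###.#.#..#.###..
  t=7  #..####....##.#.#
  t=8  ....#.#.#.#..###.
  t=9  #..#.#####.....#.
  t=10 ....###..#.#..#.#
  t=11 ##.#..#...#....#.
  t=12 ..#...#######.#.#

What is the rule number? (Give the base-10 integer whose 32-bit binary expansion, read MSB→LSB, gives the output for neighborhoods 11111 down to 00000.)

1017351452

  nb #####: next=.  (t=1,i=10, bit31=0)
  nb ####.: next=.  (t=1,i=12, bit30=0)
  nb ###.#: next=#  (t=0,i=16, bit29=1)
  nb ###..: next=#  (t=1,i=13, bit28=1)
  nb ##.##: next=#  (t=0,i=0, bit27=1)
  nb ##.#.: next=#  (t=3,i=5, bit26=1)
  nb ##..#: next=.  (t=0,i=3, bit25=0)
  nb ##...: next=.  (t=0,i=7, bit24=0)
  nb #.###: next=#  (t=3,i=10, bit23=1)
  nb #.##.: next=.  (t=0,i=1, bit22=0)
  nb #.#.#: next=#  (t=3,i=6, bit21=1)
  nb #.#..: next=.  (t=2,i=9, bit20=0)
  nb #..##: next=.  (t=0,i=4, bit19=0)
  nb #..#.: next=.  (t=6,i=9, bit18=0)
  nb #...#: next=#  (t=0,i=8, bit17=1)
  nb #....: next=#  (t=1,i=2, bit16=1)
  nb .####: next=#  (t=1,i=9, bit15=1)
  nb .###.: next=.  (t=0,i=15, bit14=0)
  nb .##.#: next=.  (t=7,i=12, bit13=0)
  nb .##..: next=.  (t=0,i=2, bit12=0)
  nb .#.##: next=#  (t=3,i=9, bit11=1)
  nb .#.#.: next=#  (t=2,i=8, bit10=1)
  nb .#..#: next=.  (t=6,i=8, bit9=0)
  nb .#...: next=#  (t=0,i=11, bit8=1)
  nb ..###: next=.  (t=0,i=14, bit7=0)
  nb ..##.: next=.  (t=0,i=5, bit6=0)
  nb ..#.#: next=.  (t=2,i=7, bit5=0)
  nb ..#..: next=#  (t=0,i=10, bit4=1)
  nb ...##: next=#  (t=0,i=13, bit3=1)
  nb ...#.: next=#  (t=0,i=9, bit2=1)
  nb ....#: next=.  (t=1,i=6, bit1=0)
  nb .....: next=.  (t=1,i=3, bit0=0)
  bits 00111100101000111000110100011100 = 1017351452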